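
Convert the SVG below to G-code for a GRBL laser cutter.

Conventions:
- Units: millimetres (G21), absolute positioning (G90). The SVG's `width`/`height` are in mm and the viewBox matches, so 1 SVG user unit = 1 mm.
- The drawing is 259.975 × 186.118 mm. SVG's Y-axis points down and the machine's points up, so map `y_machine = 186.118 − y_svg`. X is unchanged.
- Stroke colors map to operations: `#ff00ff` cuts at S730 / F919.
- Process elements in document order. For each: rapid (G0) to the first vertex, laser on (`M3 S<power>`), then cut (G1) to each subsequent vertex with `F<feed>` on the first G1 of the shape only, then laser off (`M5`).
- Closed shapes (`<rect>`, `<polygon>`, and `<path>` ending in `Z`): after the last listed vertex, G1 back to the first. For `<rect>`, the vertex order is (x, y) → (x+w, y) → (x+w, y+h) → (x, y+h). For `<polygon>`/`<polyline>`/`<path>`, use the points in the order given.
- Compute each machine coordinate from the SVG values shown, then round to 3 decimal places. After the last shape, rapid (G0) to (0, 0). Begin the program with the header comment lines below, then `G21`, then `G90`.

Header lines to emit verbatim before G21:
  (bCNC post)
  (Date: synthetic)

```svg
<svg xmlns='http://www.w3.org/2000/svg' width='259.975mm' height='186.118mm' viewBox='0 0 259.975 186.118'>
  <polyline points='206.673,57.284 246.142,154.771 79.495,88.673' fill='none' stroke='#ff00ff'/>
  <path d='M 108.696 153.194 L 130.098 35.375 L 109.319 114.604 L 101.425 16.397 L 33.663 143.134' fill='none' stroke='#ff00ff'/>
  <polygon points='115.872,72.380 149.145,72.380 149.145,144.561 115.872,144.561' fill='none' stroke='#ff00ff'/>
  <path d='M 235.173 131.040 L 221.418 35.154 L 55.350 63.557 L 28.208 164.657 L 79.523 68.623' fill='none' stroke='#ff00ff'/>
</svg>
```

(bCNC post)
(Date: synthetic)
G21
G90
G0 X206.673 Y128.834
M3 S730
G1 X246.142 Y31.347 F919
G1 X79.495 Y97.445
M5
G0 X108.696 Y32.924
M3 S730
G1 X130.098 Y150.743 F919
G1 X109.319 Y71.514
G1 X101.425 Y169.721
G1 X33.663 Y42.984
M5
G0 X115.872 Y113.738
M3 S730
G1 X149.145 Y113.738 F919
G1 X149.145 Y41.557
G1 X115.872 Y41.557
G1 X115.872 Y113.738
M5
G0 X235.173 Y55.078
M3 S730
G1 X221.418 Y150.964 F919
G1 X55.350 Y122.561
G1 X28.208 Y21.461
G1 X79.523 Y117.495
M5
G0 X0.000 Y0.000

viewBox `0 0 259.975 186.118` with mm width/height → 1 unit = 1 mm. Flip: y_m = 186.118 − y_svg.

**Shape 1** — `<polyline>` open polyline, stroke `#ff00ff` → cut (S730, F919). Machine vertices: (206.673,128.834) → (246.142,31.347) → (79.495,97.445). Open path.

**Shape 2** — `<path>` open polyline, stroke `#ff00ff` → cut (S730, F919). Machine vertices: (108.696,32.924) → (130.098,150.743) → (109.319,71.514) → (101.425,169.721) → (33.663,42.984). Open path.

**Shape 3** — `<polygon>` rectangle, stroke `#ff00ff` → cut (S730, F919). Machine vertices: (115.872,113.738) → (149.145,113.738) → (149.145,41.557) → (115.872,41.557) → (115.872,113.738). Closed: final G1 returns to the first vertex.

**Shape 4** — `<path>` open polyline, stroke `#ff00ff` → cut (S730, F919). Machine vertices: (235.173,55.078) → (221.418,150.964) → (55.350,122.561) → (28.208,21.461) → (79.523,117.495). Open path.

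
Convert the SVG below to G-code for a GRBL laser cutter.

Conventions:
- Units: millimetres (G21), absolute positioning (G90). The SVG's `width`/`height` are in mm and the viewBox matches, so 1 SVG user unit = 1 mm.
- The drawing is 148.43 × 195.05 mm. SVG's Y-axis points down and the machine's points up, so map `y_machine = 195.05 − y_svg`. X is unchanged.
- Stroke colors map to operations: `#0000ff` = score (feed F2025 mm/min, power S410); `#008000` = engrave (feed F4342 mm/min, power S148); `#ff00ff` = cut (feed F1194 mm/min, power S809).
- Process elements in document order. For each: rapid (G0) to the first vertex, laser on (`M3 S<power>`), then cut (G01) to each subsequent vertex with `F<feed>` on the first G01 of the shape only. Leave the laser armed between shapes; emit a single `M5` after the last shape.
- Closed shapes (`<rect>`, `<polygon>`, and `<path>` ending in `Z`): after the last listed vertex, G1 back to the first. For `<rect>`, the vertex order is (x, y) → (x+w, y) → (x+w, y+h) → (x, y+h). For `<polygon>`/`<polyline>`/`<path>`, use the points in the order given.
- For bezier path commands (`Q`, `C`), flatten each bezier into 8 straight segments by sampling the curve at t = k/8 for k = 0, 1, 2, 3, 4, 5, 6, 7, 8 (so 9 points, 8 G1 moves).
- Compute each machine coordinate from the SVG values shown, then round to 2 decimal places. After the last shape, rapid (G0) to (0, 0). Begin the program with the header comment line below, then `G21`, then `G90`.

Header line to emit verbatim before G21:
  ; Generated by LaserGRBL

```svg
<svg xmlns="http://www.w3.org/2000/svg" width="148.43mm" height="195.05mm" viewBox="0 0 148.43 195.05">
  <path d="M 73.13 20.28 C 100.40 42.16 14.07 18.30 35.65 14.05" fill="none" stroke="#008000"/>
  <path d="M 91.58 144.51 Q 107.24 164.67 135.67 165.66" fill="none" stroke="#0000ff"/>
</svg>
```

; Generated by LaserGRBL
G21
G90
G0 X73.13 Y174.77
M3 S148
G01 X78.46 Y168.58 F4342
G01 X75.74 Y165.92
G01 X67.56 Y166.01
G01 X56.52 Y168.09
G01 X45.22 Y171.39
G01 X36.24 Y175.16
G01 X32.18 Y178.61
G01 X35.65 Y181.00
G0 X91.58 Y50.54
M3 S410
G01 X95.69 Y45.80 F2025
G01 X100.21 Y41.66
G01 X105.12 Y38.12
G01 X110.43 Y35.17
G01 X116.14 Y32.83
G01 X122.25 Y31.08
G01 X128.76 Y29.94
G01 X135.67 Y29.39
M5
G0 X0.00 Y0.00

Since the viewBox matches the mm dimensions, user units are millimetres directly. The only transform is the Y-flip y_m = 195.05 − y_svg.

Shape 1 is a cubic bezier drawn with `<path>`. Its stroke #008000 means engrave at S148, F4342. After flipping Y the toolpath is (73.13,174.77) → (78.46,168.58) → (75.74,165.92) → (67.56,166.01) → (56.52,168.09) → (45.22,171.39) → (36.24,175.16) → (32.18,178.61) → (35.65,181.00).

Shape 2 is a quadratic bezier drawn with `<path>`. Its stroke #0000ff means score at S410, F2025. After flipping Y the toolpath is (91.58,50.54) → (95.69,45.80) → (100.21,41.66) → (105.12,38.12) → (110.43,35.17) → (116.14,32.83) → (122.25,31.08) → (128.76,29.94) → (135.67,29.39).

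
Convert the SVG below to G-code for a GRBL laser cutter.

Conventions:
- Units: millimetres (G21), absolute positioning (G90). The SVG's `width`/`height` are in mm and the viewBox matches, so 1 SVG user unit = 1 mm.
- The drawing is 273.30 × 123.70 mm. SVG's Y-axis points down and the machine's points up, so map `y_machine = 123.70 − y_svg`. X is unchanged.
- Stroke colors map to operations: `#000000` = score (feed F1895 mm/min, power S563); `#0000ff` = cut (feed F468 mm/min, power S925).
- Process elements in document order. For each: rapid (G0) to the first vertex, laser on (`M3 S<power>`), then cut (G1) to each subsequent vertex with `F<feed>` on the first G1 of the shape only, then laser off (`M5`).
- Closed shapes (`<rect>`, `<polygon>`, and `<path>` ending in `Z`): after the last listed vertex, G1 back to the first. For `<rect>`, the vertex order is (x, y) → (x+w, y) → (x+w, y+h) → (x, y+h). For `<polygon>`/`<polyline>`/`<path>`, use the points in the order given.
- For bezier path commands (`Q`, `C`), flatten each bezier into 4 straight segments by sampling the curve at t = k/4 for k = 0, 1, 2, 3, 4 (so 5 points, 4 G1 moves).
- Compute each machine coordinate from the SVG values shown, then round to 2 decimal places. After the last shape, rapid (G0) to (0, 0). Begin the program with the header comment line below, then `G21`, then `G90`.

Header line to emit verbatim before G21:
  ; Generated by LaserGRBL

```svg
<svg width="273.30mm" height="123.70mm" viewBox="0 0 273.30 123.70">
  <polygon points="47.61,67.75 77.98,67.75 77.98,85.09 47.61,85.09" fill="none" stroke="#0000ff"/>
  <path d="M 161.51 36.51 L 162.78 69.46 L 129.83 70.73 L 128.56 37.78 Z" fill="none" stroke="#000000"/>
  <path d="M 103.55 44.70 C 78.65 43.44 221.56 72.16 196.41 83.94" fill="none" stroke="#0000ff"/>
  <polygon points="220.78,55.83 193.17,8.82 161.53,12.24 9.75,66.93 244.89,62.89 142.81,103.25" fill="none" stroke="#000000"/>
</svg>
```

Since the viewBox matches the mm dimensions, user units are millimetres directly. The only transform is the Y-flip y_m = 123.70 − y_svg.

Shape 1 is a rectangle drawn with `<polygon>`. Its stroke #0000ff means cut at S925, F468. After flipping Y the toolpath is (47.61,55.95) → (77.98,55.95) → (77.98,38.61) → (47.61,38.61) → (47.61,55.95), returning to the start.

Shape 2 is a regular polygon drawn with `<path>`. Its stroke #000000 means score at S563, F1895. After flipping Y the toolpath is (161.51,87.19) → (162.78,54.24) → (129.83,52.97) → (128.56,85.92) → (161.51,87.19), returning to the start.

Shape 3 is a cubic bezier drawn with `<path>`. Its stroke #0000ff means cut at S925, F468. After flipping Y the toolpath is (103.55,79.00) → (111.09,75.06) → (150.07,64.27) → (189.01,51.04) → (196.41,39.76).

Shape 4 is a closed polygon drawn with `<polygon>`. Its stroke #000000 means score at S563, F1895. After flipping Y the toolpath is (220.78,67.87) → (193.17,114.88) → (161.53,111.46) → (9.75,56.77) → (244.89,60.81) → (142.81,20.45) → (220.78,67.87), returning to the start.

; Generated by LaserGRBL
G21
G90
G0 X47.61 Y55.95
M3 S925
G1 X77.98 Y55.95 F468
G1 X77.98 Y38.61
G1 X47.61 Y38.61
G1 X47.61 Y55.95
M5
G0 X161.51 Y87.19
M3 S563
G1 X162.78 Y54.24 F1895
G1 X129.83 Y52.97
G1 X128.56 Y85.92
G1 X161.51 Y87.19
M5
G0 X103.55 Y79.00
M3 S925
G1 X111.09 Y75.06 F468
G1 X150.07 Y64.27
G1 X189.01 Y51.04
G1 X196.41 Y39.76
M5
G0 X220.78 Y67.87
M3 S563
G1 X193.17 Y114.88 F1895
G1 X161.53 Y111.46
G1 X9.75 Y56.77
G1 X244.89 Y60.81
G1 X142.81 Y20.45
G1 X220.78 Y67.87
M5
G0 X0.00 Y0.00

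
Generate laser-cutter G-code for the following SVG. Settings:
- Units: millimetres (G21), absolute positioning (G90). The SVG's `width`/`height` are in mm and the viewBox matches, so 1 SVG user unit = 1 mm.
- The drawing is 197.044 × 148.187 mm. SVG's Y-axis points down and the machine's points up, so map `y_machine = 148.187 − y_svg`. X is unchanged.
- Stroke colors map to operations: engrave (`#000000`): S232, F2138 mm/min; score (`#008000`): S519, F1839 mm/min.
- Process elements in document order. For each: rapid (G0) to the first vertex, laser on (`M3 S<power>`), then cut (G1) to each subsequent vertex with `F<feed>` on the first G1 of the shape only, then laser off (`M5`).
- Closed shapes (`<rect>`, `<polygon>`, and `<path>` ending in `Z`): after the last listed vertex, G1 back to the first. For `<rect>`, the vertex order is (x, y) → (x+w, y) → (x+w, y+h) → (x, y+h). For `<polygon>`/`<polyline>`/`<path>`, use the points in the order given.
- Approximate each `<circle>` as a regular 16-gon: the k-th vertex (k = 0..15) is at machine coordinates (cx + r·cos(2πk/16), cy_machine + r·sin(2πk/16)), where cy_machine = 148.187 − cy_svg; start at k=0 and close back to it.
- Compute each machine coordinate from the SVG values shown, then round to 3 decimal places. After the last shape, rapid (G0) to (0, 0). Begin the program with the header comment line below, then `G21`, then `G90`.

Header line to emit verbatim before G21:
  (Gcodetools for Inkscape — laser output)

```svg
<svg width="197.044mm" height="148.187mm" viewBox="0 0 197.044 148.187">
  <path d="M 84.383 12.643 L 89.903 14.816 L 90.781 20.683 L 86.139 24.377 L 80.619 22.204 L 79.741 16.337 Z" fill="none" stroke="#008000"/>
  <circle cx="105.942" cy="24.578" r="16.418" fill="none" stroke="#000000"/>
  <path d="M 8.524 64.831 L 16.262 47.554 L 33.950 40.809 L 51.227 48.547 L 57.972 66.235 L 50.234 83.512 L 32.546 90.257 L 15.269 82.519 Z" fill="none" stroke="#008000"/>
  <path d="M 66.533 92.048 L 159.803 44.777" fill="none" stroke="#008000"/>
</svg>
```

(Gcodetools for Inkscape — laser output)
G21
G90
G0 X84.383 Y135.544
M3 S519
G1 X89.903 Y133.371 F1839
G1 X90.781 Y127.504
G1 X86.139 Y123.810
G1 X80.619 Y125.983
G1 X79.741 Y131.850
G1 X84.383 Y135.544
M5
G0 X122.360 Y123.609
M3 S232
G1 X121.110 Y129.892 F2138
G1 X117.551 Y135.218
G1 X112.225 Y138.777
G1 X105.942 Y140.027
G1 X99.659 Y138.777
G1 X94.333 Y135.218
G1 X90.774 Y129.892
G1 X89.524 Y123.609
G1 X90.774 Y117.326
G1 X94.333 Y112.000
G1 X99.659 Y108.441
G1 X105.942 Y107.191
G1 X112.225 Y108.441
G1 X117.551 Y112.000
G1 X121.110 Y117.326
G1 X122.360 Y123.609
M5
G0 X8.524 Y83.356
M3 S519
G1 X16.262 Y100.633 F1839
G1 X33.950 Y107.378
G1 X51.227 Y99.640
G1 X57.972 Y81.952
G1 X50.234 Y64.675
G1 X32.546 Y57.930
G1 X15.269 Y65.668
G1 X8.524 Y83.356
M5
G0 X66.533 Y56.139
M3 S519
G1 X159.803 Y103.410 F1839
M5
G0 X0.000 Y0.000

viewBox `0 0 197.044 148.187` with mm width/height → 1 unit = 1 mm. Flip: y_m = 148.187 − y_svg.

**Shape 1** — `<path>` regular polygon, stroke `#008000` → score (S519, F1839). Machine vertices: (84.383,135.544) → (89.903,133.371) → (90.781,127.504) → (86.139,123.810) → (80.619,125.983) → (79.741,131.850) → (84.383,135.544). Closed: final G1 returns to the first vertex.

**Shape 2** — `<circle>` circle, stroke `#000000` → engrave (S232, F2138). Machine vertices: (122.360,123.609) → (121.110,129.892) → (117.551,135.218) → (112.225,138.777) → (105.942,140.027) → (99.659,138.777) → (94.333,135.218) → (90.774,129.892) → (89.524,123.609) → (90.774,117.326) → (94.333,112.000) → (99.659,108.441) → (105.942,107.191) → (112.225,108.441) → (117.551,112.000) → (121.110,117.326) → (122.360,123.609). Closed: final G1 returns to the first vertex.

**Shape 3** — `<path>` regular polygon, stroke `#008000` → score (S519, F1839). Machine vertices: (8.524,83.356) → (16.262,100.633) → (33.950,107.378) → (51.227,99.640) → (57.972,81.952) → (50.234,64.675) → (32.546,57.930) → (15.269,65.668) → (8.524,83.356). Closed: final G1 returns to the first vertex.

**Shape 4** — `<path>` line segment, stroke `#008000` → score (S519, F1839). Machine vertices: (66.533,56.139) → (159.803,103.410). Open path.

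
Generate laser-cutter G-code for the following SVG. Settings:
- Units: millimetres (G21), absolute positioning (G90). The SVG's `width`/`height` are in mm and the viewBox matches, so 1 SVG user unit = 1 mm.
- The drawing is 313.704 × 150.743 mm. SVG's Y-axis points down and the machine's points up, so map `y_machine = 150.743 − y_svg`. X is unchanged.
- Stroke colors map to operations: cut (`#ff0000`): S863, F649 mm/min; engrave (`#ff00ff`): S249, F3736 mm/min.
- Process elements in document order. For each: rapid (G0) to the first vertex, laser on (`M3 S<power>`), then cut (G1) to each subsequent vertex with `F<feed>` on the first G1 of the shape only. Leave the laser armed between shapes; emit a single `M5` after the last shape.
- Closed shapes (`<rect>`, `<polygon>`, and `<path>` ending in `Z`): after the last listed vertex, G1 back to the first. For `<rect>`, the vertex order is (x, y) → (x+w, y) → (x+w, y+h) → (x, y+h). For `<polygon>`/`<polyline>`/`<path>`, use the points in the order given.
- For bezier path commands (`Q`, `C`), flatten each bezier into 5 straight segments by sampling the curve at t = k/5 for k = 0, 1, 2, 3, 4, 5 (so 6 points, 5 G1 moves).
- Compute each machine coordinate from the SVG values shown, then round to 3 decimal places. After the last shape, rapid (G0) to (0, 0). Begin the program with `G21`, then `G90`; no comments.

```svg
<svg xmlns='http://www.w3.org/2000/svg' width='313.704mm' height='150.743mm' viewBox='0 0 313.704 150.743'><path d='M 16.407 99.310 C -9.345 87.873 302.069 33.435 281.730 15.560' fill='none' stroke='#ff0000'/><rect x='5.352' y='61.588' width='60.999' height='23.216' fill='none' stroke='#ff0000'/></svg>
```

Since the viewBox matches the mm dimensions, user units are millimetres directly. The only transform is the Y-flip y_m = 150.743 − y_svg.

Shape 1 is a cubic bezier drawn with `<path>`. Its stroke #ff0000 means cut at S863, F649. After flipping Y the toolpath is (16.407,51.433) → (36.064,62.819) → (104.533,80.706) → (189.706,101.275) → (259.474,120.707) → (281.730,135.183).

Shape 2 is a rectangle drawn with `<rect>`. Its stroke #ff0000 means cut at S863, F649. After flipping Y the toolpath is (5.352,89.155) → (66.351,89.155) → (66.351,65.939) → (5.352,65.939) → (5.352,89.155), returning to the start.

G21
G90
G0 X16.407 Y51.433
M3 S863
G1 X36.064 Y62.819 F649
G1 X104.533 Y80.706
G1 X189.706 Y101.275
G1 X259.474 Y120.707
G1 X281.730 Y135.183
G0 X5.352 Y89.155
M3 S863
G1 X66.351 Y89.155 F649
G1 X66.351 Y65.939
G1 X5.352 Y65.939
G1 X5.352 Y89.155
M5
G0 X0.000 Y0.000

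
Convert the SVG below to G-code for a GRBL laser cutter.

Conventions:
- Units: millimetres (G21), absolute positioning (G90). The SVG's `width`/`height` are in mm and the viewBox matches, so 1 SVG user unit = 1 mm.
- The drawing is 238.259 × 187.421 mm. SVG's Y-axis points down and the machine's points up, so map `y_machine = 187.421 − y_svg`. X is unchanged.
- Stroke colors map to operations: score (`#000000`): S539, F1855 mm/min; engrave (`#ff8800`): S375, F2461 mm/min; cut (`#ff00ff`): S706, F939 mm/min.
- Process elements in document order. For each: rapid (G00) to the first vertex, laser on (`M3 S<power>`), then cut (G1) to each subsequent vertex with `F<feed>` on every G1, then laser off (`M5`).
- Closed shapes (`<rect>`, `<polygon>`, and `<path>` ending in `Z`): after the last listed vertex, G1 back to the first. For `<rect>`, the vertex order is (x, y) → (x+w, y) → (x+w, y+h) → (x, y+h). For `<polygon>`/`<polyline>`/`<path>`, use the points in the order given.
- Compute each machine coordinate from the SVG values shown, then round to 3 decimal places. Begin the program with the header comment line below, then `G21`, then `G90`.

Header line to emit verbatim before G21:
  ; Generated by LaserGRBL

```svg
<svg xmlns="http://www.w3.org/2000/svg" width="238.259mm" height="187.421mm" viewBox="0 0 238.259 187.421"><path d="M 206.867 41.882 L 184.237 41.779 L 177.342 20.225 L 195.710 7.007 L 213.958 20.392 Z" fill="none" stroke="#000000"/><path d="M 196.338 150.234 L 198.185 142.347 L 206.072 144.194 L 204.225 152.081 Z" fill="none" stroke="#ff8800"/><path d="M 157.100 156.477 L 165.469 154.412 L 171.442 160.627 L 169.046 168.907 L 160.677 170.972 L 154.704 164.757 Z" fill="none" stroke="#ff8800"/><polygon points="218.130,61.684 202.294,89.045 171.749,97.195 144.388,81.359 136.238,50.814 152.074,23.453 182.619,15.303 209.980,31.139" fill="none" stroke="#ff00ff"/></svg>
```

1 u = 1 mm; y_m = 187.421 − y.

[1] `<path>` regular polygon, #000000→score S539 F1855: (206.867,145.539) → (184.237,145.642) → (177.342,167.196) → (195.710,180.414) → (213.958,167.029) → (206.867,145.539) (closed)

[2] `<path>` regular polygon, #ff8800→engrave S375 F2461: (196.338,37.187) → (198.185,45.074) → (206.072,43.227) → (204.225,35.340) → (196.338,37.187) (closed)

[3] `<path>` regular polygon, #ff8800→engrave S375 F2461: (157.100,30.944) → (165.469,33.009) → (171.442,26.794) → (169.046,18.514) → (160.677,16.449) → (154.704,22.664) → (157.100,30.944) (closed)

[4] `<polygon>` regular polygon, #ff00ff→cut S706 F939: (218.130,125.737) → (202.294,98.376) → (171.749,90.226) → (144.388,106.062) → (136.238,136.607) → (152.074,163.968) → (182.619,172.118) → (209.980,156.282) → (218.130,125.737) (closed)

; Generated by LaserGRBL
G21
G90
G00 X206.867 Y145.539
M3 S539
G1 X184.237 Y145.642 F1855
G1 X177.342 Y167.196 F1855
G1 X195.710 Y180.414 F1855
G1 X213.958 Y167.029 F1855
G1 X206.867 Y145.539 F1855
M5
G00 X196.338 Y37.187
M3 S375
G1 X198.185 Y45.074 F2461
G1 X206.072 Y43.227 F2461
G1 X204.225 Y35.340 F2461
G1 X196.338 Y37.187 F2461
M5
G00 X157.100 Y30.944
M3 S375
G1 X165.469 Y33.009 F2461
G1 X171.442 Y26.794 F2461
G1 X169.046 Y18.514 F2461
G1 X160.677 Y16.449 F2461
G1 X154.704 Y22.664 F2461
G1 X157.100 Y30.944 F2461
M5
G00 X218.130 Y125.737
M3 S706
G1 X202.294 Y98.376 F939
G1 X171.749 Y90.226 F939
G1 X144.388 Y106.062 F939
G1 X136.238 Y136.607 F939
G1 X152.074 Y163.968 F939
G1 X182.619 Y172.118 F939
G1 X209.980 Y156.282 F939
G1 X218.130 Y125.737 F939
M5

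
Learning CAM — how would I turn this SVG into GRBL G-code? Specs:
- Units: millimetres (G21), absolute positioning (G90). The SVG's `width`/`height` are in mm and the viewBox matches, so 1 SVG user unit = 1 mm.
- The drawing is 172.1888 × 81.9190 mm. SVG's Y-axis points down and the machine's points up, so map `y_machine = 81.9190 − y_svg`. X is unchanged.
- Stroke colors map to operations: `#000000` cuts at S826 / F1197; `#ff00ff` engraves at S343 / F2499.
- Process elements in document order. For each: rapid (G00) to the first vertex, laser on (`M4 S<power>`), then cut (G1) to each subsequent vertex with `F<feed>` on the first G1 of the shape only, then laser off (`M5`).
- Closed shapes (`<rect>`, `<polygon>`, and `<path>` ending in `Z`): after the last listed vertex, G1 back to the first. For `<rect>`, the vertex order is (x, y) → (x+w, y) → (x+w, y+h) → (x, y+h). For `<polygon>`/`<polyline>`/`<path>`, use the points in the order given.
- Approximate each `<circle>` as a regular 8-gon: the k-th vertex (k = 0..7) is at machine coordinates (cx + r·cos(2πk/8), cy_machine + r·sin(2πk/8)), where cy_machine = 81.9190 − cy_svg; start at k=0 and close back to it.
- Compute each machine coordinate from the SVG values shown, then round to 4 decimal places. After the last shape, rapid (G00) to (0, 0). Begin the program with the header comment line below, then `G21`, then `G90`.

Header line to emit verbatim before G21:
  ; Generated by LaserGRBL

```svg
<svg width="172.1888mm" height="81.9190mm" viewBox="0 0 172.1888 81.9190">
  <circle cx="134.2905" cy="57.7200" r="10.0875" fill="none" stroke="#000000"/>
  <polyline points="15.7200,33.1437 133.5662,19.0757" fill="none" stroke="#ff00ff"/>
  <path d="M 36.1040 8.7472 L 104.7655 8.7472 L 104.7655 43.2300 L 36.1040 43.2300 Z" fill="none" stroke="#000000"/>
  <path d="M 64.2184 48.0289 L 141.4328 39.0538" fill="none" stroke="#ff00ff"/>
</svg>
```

; Generated by LaserGRBL
G21
G90
G00 X144.3780 Y24.1990
M4 S826
G1 X141.4234 Y31.3319 F1197
G1 X134.2905 Y34.2865
G1 X127.1576 Y31.3319
G1 X124.2030 Y24.1990
G1 X127.1576 Y17.0661
G1 X134.2905 Y14.1115
G1 X141.4234 Y17.0661
G1 X144.3780 Y24.1990
M5
G00 X15.7200 Y48.7753
M4 S343
G1 X133.5662 Y62.8433 F2499
M5
G00 X36.1040 Y73.1718
M4 S826
G1 X104.7655 Y73.1718 F1197
G1 X104.7655 Y38.6890
G1 X36.1040 Y38.6890
G1 X36.1040 Y73.1718
M5
G00 X64.2184 Y33.8901
M4 S343
G1 X141.4328 Y42.8652 F2499
M5
G00 X0.0000 Y0.0000

Since the viewBox matches the mm dimensions, user units are millimetres directly. The only transform is the Y-flip y_m = 81.9190 − y_svg.

Shape 1 is a circle drawn with `<circle>`. Its stroke #000000 means cut at S826, F1197. After flipping Y the toolpath is (144.3780,24.1990) → (141.4234,31.3319) → (134.2905,34.2865) → (127.1576,31.3319) → (124.2030,24.1990) → (127.1576,17.0661) → (134.2905,14.1115) → (141.4234,17.0661) → (144.3780,24.1990), returning to the start.

Shape 2 is a line segment drawn with `<polyline>`. Its stroke #ff00ff means engrave at S343, F2499. After flipping Y the toolpath is (15.7200,48.7753) → (133.5662,62.8433).

Shape 3 is a rectangle drawn with `<path>`. Its stroke #000000 means cut at S826, F1197. After flipping Y the toolpath is (36.1040,73.1718) → (104.7655,73.1718) → (104.7655,38.6890) → (36.1040,38.6890) → (36.1040,73.1718), returning to the start.

Shape 4 is a line segment drawn with `<path>`. Its stroke #ff00ff means engrave at S343, F2499. After flipping Y the toolpath is (64.2184,33.8901) → (141.4328,42.8652).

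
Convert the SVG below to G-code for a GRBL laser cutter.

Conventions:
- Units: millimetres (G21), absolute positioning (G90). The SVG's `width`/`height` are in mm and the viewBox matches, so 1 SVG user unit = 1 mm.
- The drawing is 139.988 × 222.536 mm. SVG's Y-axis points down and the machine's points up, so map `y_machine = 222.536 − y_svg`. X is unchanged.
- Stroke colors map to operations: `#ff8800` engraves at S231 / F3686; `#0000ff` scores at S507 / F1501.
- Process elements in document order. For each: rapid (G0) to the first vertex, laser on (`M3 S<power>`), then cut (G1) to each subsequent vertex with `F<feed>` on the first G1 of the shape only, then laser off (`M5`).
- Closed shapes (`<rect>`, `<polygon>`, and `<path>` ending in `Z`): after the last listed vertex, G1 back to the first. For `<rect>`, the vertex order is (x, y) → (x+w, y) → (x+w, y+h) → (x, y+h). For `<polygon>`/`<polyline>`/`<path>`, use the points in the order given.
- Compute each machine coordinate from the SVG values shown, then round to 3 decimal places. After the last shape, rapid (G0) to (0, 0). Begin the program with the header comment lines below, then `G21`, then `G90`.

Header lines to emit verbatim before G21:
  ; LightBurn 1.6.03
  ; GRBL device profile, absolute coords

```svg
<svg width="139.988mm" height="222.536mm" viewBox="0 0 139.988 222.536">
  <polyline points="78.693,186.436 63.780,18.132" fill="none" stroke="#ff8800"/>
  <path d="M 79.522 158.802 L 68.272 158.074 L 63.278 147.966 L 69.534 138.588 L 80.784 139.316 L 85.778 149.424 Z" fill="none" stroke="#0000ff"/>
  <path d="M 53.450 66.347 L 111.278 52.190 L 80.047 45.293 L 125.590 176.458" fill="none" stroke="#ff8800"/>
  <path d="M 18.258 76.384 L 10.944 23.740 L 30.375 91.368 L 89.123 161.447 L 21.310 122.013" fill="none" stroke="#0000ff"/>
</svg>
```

; LightBurn 1.6.03
; GRBL device profile, absolute coords
G21
G90
G0 X78.693 Y36.100
M3 S231
G1 X63.780 Y204.404 F3686
M5
G0 X79.522 Y63.734
M3 S507
G1 X68.272 Y64.462 F1501
G1 X63.278 Y74.570
G1 X69.534 Y83.948
G1 X80.784 Y83.220
G1 X85.778 Y73.112
G1 X79.522 Y63.734
M5
G0 X53.450 Y156.189
M3 S231
G1 X111.278 Y170.346 F3686
G1 X80.047 Y177.243
G1 X125.590 Y46.078
M5
G0 X18.258 Y146.152
M3 S507
G1 X10.944 Y198.796 F1501
G1 X30.375 Y131.168
G1 X89.123 Y61.089
G1 X21.310 Y100.523
M5
G0 X0.000 Y0.000

1 u = 1 mm; y_m = 222.536 − y.

[1] `<polyline>` line segment, #ff8800→engrave S231 F3686: (78.693,36.100) → (63.780,204.404)

[2] `<path>` regular polygon, #0000ff→score S507 F1501: (79.522,63.734) → (68.272,64.462) → (63.278,74.570) → (69.534,83.948) → (80.784,83.220) → (85.778,73.112) → (79.522,63.734) (closed)

[3] `<path>` open polyline, #ff8800→engrave S231 F3686: (53.450,156.189) → (111.278,170.346) → (80.047,177.243) → (125.590,46.078)

[4] `<path>` open polyline, #0000ff→score S507 F1501: (18.258,146.152) → (10.944,198.796) → (30.375,131.168) → (89.123,61.089) → (21.310,100.523)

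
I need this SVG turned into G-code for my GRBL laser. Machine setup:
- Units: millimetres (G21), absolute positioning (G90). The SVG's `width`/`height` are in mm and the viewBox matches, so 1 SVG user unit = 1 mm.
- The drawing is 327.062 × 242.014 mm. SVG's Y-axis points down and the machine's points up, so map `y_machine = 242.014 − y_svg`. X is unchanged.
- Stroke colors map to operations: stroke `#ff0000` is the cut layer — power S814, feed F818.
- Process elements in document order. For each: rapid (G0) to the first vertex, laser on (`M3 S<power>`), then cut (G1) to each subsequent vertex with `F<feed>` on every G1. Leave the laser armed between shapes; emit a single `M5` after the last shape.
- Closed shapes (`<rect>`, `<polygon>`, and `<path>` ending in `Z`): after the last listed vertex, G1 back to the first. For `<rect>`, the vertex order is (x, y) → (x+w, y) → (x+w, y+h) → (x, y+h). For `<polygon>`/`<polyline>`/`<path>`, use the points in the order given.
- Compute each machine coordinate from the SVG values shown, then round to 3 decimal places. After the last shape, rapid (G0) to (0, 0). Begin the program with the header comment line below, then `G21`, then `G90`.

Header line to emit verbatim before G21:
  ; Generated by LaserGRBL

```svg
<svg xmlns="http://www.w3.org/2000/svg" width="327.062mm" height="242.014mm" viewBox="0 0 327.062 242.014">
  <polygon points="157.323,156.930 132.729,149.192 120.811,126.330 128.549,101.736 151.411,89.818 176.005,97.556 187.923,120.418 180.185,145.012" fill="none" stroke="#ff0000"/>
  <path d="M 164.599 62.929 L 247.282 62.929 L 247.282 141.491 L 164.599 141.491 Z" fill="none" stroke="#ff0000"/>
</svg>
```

; Generated by LaserGRBL
G21
G90
G0 X157.323 Y85.084
M3 S814
G1 X132.729 Y92.822 F818
G1 X120.811 Y115.684 F818
G1 X128.549 Y140.278 F818
G1 X151.411 Y152.196 F818
G1 X176.005 Y144.458 F818
G1 X187.923 Y121.596 F818
G1 X180.185 Y97.002 F818
G1 X157.323 Y85.084 F818
G0 X164.599 Y179.085
M3 S814
G1 X247.282 Y179.085 F818
G1 X247.282 Y100.523 F818
G1 X164.599 Y100.523 F818
G1 X164.599 Y179.085 F818
M5
G0 X0.000 Y0.000

1 u = 1 mm; y_m = 242.014 − y.

[1] `<polygon>` regular polygon, #ff0000→cut S814 F818: (157.323,85.084) → (132.729,92.822) → (120.811,115.684) → (128.549,140.278) → (151.411,152.196) → (176.005,144.458) → (187.923,121.596) → (180.185,97.002) → (157.323,85.084) (closed)

[2] `<path>` rectangle, #ff0000→cut S814 F818: (164.599,179.085) → (247.282,179.085) → (247.282,100.523) → (164.599,100.523) → (164.599,179.085) (closed)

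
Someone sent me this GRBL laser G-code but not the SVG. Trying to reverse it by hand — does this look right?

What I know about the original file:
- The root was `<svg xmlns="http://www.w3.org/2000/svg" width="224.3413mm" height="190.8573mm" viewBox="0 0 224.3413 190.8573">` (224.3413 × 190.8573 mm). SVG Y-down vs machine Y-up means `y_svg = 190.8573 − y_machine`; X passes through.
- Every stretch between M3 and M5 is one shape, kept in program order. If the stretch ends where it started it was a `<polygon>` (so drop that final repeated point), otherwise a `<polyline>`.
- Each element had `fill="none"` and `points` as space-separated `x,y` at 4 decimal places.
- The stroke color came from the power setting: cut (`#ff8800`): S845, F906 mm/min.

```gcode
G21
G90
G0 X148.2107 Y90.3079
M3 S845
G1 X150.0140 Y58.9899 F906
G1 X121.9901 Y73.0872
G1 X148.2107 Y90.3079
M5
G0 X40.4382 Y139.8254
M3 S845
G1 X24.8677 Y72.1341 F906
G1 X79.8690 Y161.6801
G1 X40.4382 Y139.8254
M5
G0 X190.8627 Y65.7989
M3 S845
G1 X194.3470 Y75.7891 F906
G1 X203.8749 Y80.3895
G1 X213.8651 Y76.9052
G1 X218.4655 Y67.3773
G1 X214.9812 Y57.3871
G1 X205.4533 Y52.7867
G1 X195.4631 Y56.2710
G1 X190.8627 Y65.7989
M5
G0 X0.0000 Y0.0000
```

y_svg = 190.8573 − y_m. Every run uses S845, so all elements get stroke `#ff8800` (cut).

[1] closed run; points: 148.2107,100.5494 150.0140,131.8674 121.9901,117.7701

[2] closed run; points: 40.4382,51.0319 24.8677,118.7232 79.8690,29.1772

[3] closed run; points: 190.8627,125.0584 194.3470,115.0682 203.8749,110.4678 213.8651,113.9521 218.4655,123.4800 214.9812,133.4702 205.4533,138.0706 195.4631,134.5863

<svg xmlns="http://www.w3.org/2000/svg" width="224.3413mm" height="190.8573mm" viewBox="0 0 224.3413 190.8573">
  <polygon points="148.2107,100.5494 150.0140,131.8674 121.9901,117.7701" fill="none" stroke="#ff8800"/>
  <polygon points="40.4382,51.0319 24.8677,118.7232 79.8690,29.1772" fill="none" stroke="#ff8800"/>
  <polygon points="190.8627,125.0584 194.3470,115.0682 203.8749,110.4678 213.8651,113.9521 218.4655,123.4800 214.9812,133.4702 205.4533,138.0706 195.4631,134.5863" fill="none" stroke="#ff8800"/>
</svg>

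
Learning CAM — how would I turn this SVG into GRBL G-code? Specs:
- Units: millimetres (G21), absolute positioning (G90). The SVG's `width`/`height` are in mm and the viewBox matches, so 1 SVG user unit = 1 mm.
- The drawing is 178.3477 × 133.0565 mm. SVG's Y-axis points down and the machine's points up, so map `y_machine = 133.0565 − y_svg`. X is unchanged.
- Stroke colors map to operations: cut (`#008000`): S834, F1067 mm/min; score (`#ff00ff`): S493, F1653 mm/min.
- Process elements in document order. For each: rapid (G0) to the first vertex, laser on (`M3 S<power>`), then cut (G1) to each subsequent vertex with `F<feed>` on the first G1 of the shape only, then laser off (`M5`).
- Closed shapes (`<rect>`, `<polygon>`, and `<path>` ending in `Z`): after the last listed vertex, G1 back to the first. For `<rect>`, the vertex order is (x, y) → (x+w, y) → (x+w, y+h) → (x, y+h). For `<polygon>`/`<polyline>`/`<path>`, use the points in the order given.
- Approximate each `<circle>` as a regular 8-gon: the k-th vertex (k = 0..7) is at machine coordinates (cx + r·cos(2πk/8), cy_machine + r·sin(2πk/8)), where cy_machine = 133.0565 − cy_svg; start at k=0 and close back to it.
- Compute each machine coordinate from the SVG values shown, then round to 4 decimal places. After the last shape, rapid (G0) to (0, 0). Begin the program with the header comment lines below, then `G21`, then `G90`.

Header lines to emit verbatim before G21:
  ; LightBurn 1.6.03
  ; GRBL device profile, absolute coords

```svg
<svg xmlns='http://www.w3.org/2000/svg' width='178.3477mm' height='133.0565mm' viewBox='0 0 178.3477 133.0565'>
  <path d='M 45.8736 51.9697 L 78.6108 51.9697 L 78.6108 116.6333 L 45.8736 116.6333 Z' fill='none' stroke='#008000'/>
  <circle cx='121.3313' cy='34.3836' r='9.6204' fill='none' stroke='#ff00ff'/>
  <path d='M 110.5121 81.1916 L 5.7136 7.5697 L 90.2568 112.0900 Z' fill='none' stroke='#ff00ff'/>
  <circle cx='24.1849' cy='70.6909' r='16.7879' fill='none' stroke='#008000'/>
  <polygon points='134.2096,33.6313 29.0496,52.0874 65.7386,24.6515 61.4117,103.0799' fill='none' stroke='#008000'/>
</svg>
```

1 u = 1 mm; y_m = 133.0565 − y.

[1] `<path>` rectangle, #008000→cut S834 F1067: (45.8736,81.0868) → (78.6108,81.0868) → (78.6108,16.4232) → (45.8736,16.4232) → (45.8736,81.0868) (closed)

[2] `<circle>` circle, #ff00ff→score S493 F1653: (130.9517,98.6729) → (128.1340,105.4756) → (121.3313,108.2933) → (114.5286,105.4756) → (111.7109,98.6729) → (114.5286,91.8702) → (121.3313,89.0525) → (128.1340,91.8702) → (130.9517,98.6729) (closed)

[3] `<path>` closed polygon, #ff00ff→score S493 F1653: (110.5121,51.8649) → (5.7136,125.4868) → (90.2568,20.9665) → (110.5121,51.8649) (closed)

[4] `<circle>` circle, #008000→cut S834 F1067: (40.9728,62.3656) → (36.0557,74.2364) → (24.1849,79.1535) → (12.3141,74.2364) → (7.3970,62.3656) → (12.3141,50.4948) → (24.1849,45.5777) → (36.0557,50.4948) → (40.9728,62.3656) (closed)

[5] `<polygon>` closed polygon, #008000→cut S834 F1067: (134.2096,99.4252) → (29.0496,80.9691) → (65.7386,108.4050) → (61.4117,29.9766) → (134.2096,99.4252) (closed)

; LightBurn 1.6.03
; GRBL device profile, absolute coords
G21
G90
G0 X45.8736 Y81.0868
M3 S834
G1 X78.6108 Y81.0868 F1067
G1 X78.6108 Y16.4232
G1 X45.8736 Y16.4232
G1 X45.8736 Y81.0868
M5
G0 X130.9517 Y98.6729
M3 S493
G1 X128.1340 Y105.4756 F1653
G1 X121.3313 Y108.2933
G1 X114.5286 Y105.4756
G1 X111.7109 Y98.6729
G1 X114.5286 Y91.8702
G1 X121.3313 Y89.0525
G1 X128.1340 Y91.8702
G1 X130.9517 Y98.6729
M5
G0 X110.5121 Y51.8649
M3 S493
G1 X5.7136 Y125.4868 F1653
G1 X90.2568 Y20.9665
G1 X110.5121 Y51.8649
M5
G0 X40.9728 Y62.3656
M3 S834
G1 X36.0557 Y74.2364 F1067
G1 X24.1849 Y79.1535
G1 X12.3141 Y74.2364
G1 X7.3970 Y62.3656
G1 X12.3141 Y50.4948
G1 X24.1849 Y45.5777
G1 X36.0557 Y50.4948
G1 X40.9728 Y62.3656
M5
G0 X134.2096 Y99.4252
M3 S834
G1 X29.0496 Y80.9691 F1067
G1 X65.7386 Y108.4050
G1 X61.4117 Y29.9766
G1 X134.2096 Y99.4252
M5
G0 X0.0000 Y0.0000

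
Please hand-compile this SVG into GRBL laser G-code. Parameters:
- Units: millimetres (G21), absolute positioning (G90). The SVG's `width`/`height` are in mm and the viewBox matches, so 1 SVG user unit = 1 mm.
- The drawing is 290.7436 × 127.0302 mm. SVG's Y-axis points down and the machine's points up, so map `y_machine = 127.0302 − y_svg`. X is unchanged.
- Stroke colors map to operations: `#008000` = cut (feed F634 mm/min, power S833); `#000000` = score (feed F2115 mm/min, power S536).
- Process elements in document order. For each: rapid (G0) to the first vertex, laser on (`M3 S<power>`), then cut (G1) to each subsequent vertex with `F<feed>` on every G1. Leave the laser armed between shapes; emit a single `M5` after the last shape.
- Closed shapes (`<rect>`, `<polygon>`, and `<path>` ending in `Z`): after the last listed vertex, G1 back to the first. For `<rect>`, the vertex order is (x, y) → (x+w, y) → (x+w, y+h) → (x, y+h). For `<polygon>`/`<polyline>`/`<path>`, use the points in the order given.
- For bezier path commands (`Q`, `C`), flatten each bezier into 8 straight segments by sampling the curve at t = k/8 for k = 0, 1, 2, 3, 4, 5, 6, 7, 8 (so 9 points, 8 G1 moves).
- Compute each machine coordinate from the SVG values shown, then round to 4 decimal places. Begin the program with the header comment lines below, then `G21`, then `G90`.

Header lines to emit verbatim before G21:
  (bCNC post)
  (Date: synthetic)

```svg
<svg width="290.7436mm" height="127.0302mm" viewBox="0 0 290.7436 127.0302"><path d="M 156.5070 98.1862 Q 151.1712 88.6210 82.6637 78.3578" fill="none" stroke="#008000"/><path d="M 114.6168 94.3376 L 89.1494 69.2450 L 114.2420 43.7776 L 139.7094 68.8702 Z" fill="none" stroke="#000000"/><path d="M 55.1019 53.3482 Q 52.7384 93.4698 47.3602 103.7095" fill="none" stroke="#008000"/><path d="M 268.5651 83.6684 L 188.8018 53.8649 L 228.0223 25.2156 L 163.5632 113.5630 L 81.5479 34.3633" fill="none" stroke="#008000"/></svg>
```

Since the viewBox matches the mm dimensions, user units are millimetres directly. The only transform is the Y-flip y_m = 127.0302 − y_svg.

Shape 1 is a quadratic bezier drawn with `<path>`. Its stroke #008000 means cut at S833, F634. After flipping Y the toolpath is (156.5070,28.8440) → (154.1860,31.2462) → (149.8909,33.6702) → (143.6216,36.1161) → (135.3783,38.5837) → (125.1608,41.0732) → (112.9692,43.5844) → (98.8035,46.1175) → (82.6637,48.6724).

Shape 2 is a regular polygon drawn with `<path>`. Its stroke #000000 means score at S536, F2115. After flipping Y the toolpath is (114.6168,32.6926) → (89.1494,57.7852) → (114.2420,83.2526) → (139.7094,58.1600) → (114.6168,32.6926), returning to the start.

Shape 3 is a quadratic bezier drawn with `<path>`. Its stroke #008000 means cut at S833, F634. After flipping Y the toolpath is (55.1019,73.6820) → (54.4639,64.1185) → (53.7317,55.4888) → (52.9053,47.7929) → (51.9847,41.0309) → (50.9699,35.2026) → (49.8609,30.3082) → (48.6576,26.3475) → (47.3602,23.3207).

Shape 4 is a open polyline drawn with `<path>`. Its stroke #008000 means cut at S833, F634. After flipping Y the toolpath is (268.5651,43.3618) → (188.8018,73.1653) → (228.0223,101.8146) → (163.5632,13.4672) → (81.5479,92.6669).

(bCNC post)
(Date: synthetic)
G21
G90
G0 X156.5070 Y28.8440
M3 S833
G1 X154.1860 Y31.2462 F634
G1 X149.8909 Y33.6702 F634
G1 X143.6216 Y36.1161 F634
G1 X135.3783 Y38.5837 F634
G1 X125.1608 Y41.0732 F634
G1 X112.9692 Y43.5844 F634
G1 X98.8035 Y46.1175 F634
G1 X82.6637 Y48.6724 F634
G0 X114.6168 Y32.6926
M3 S536
G1 X89.1494 Y57.7852 F2115
G1 X114.2420 Y83.2526 F2115
G1 X139.7094 Y58.1600 F2115
G1 X114.6168 Y32.6926 F2115
G0 X55.1019 Y73.6820
M3 S833
G1 X54.4639 Y64.1185 F634
G1 X53.7317 Y55.4888 F634
G1 X52.9053 Y47.7929 F634
G1 X51.9847 Y41.0309 F634
G1 X50.9699 Y35.2026 F634
G1 X49.8609 Y30.3082 F634
G1 X48.6576 Y26.3475 F634
G1 X47.3602 Y23.3207 F634
G0 X268.5651 Y43.3618
M3 S833
G1 X188.8018 Y73.1653 F634
G1 X228.0223 Y101.8146 F634
G1 X163.5632 Y13.4672 F634
G1 X81.5479 Y92.6669 F634
M5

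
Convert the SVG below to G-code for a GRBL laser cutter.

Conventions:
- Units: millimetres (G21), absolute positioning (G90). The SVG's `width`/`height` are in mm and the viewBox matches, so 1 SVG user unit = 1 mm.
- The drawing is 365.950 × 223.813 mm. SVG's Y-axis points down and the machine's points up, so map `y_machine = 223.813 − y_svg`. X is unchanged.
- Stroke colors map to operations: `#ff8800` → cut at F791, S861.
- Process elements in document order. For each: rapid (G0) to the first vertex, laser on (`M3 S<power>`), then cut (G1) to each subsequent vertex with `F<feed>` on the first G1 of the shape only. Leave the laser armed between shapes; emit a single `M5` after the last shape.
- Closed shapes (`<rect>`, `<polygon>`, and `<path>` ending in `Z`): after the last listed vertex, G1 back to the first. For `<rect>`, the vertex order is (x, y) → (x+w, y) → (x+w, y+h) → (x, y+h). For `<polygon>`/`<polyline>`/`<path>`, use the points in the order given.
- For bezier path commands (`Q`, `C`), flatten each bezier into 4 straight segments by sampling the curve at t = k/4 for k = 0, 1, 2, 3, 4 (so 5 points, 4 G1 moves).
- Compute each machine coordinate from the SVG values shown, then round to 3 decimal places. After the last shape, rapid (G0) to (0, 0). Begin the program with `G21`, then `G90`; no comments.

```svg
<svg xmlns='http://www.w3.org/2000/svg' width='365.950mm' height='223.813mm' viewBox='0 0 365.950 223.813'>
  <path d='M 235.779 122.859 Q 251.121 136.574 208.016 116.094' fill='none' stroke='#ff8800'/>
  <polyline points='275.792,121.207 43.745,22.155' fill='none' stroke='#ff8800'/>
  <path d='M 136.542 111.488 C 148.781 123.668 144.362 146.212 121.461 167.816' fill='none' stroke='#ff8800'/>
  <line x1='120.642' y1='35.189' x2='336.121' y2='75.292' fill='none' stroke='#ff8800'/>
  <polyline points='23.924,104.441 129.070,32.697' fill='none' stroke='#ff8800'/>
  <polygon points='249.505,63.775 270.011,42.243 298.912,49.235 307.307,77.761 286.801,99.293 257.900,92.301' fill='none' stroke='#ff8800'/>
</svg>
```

Since the viewBox matches the mm dimensions, user units are millimetres directly. The only transform is the Y-flip y_m = 223.813 − y_svg.

Shape 1 is a quadratic bezier drawn with `<path>`. Its stroke #ff8800 means cut at S861, F791. After flipping Y the toolpath is (235.779,100.954) → (239.797,96.234) → (236.509,95.788) → (225.916,99.616) → (208.016,107.719).

Shape 2 is a line segment drawn with `<polyline>`. Its stroke #ff8800 means cut at S861, F791. After flipping Y the toolpath is (275.792,102.606) → (43.745,201.658).

Shape 3 is a cubic bezier drawn with `<path>`. Its stroke #ff8800 means cut at S861, F791. After flipping Y the toolpath is (136.542,112.325) → (142.569,101.423) → (142.179,87.695) → (135.200,72.200) → (121.461,55.997).

Shape 4 is a line segment drawn with `<line>`. Its stroke #ff8800 means cut at S861, F791. After flipping Y the toolpath is (120.642,188.624) → (336.121,148.521).

Shape 5 is a line segment drawn with `<polyline>`. Its stroke #ff8800 means cut at S861, F791. After flipping Y the toolpath is (23.924,119.372) → (129.070,191.116).

Shape 6 is a regular polygon drawn with `<polygon>`. Its stroke #ff8800 means cut at S861, F791. After flipping Y the toolpath is (249.505,160.038) → (270.011,181.570) → (298.912,174.578) → (307.307,146.052) → (286.801,124.520) → (257.900,131.512) → (249.505,160.038), returning to the start.

G21
G90
G0 X235.779 Y100.954
M3 S861
G1 X239.797 Y96.234 F791
G1 X236.509 Y95.788
G1 X225.916 Y99.616
G1 X208.016 Y107.719
G0 X275.792 Y102.606
M3 S861
G1 X43.745 Y201.658 F791
G0 X136.542 Y112.325
M3 S861
G1 X142.569 Y101.423 F791
G1 X142.179 Y87.695
G1 X135.200 Y72.200
G1 X121.461 Y55.997
G0 X120.642 Y188.624
M3 S861
G1 X336.121 Y148.521 F791
G0 X23.924 Y119.372
M3 S861
G1 X129.070 Y191.116 F791
G0 X249.505 Y160.038
M3 S861
G1 X270.011 Y181.570 F791
G1 X298.912 Y174.578
G1 X307.307 Y146.052
G1 X286.801 Y124.520
G1 X257.900 Y131.512
G1 X249.505 Y160.038
M5
G0 X0.000 Y0.000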